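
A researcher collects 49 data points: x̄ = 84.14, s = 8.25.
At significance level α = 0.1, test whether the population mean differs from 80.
One-sample t-test:
H₀: μ = 80
H₁: μ ≠ 80
df = n - 1 = 48
t = (x̄ - μ₀) / (s/√n) = (84.14 - 80) / (8.25/√49) = 3.513
p-value = 0.0010

Since p-value < α = 0.1, we reject H₀.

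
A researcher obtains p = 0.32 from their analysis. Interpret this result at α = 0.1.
Since p = 0.32 > α = 0.1, fail to reject H₀.
There is insufficient evidence to reject the null hypothesis; the result is not statistically significant at the 0.1 level.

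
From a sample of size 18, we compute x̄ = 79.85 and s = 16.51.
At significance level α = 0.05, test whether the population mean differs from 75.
One-sample t-test:
H₀: μ = 75
H₁: μ ≠ 75
df = n - 1 = 17
t = (x̄ - μ₀) / (s/√n) = (79.85 - 75) / (16.51/√18) = 1.246
p-value = 0.2295

Since p-value > α = 0.05, we fail to reject H₀.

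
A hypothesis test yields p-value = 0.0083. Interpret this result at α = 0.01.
Since p = 0.0083 < α = 0.01, reject H₀.
There is sufficient evidence to reject the null hypothesis; the result is statistically significant at the 0.01 level.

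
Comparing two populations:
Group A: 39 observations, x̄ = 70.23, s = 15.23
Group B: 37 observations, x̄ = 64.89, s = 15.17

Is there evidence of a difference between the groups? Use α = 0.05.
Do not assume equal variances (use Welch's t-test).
Welch's two-sample t-test:
H₀: μ₁ = μ₂
H₁: μ₁ ≠ μ₂
s₁²/n₁ = 15.23²/39 = 5.9475,  s₂²/n₂ = 15.17²/37 = 6.2197
SE = √(s₁²/n₁ + s₂²/n₂) = √(5.9475 + 6.2197) = 3.4882
df (Welch-Satterthwaite) = (s₁²/n₁ + s₂²/n₂)² / [(s₁²/n₁)²/(n₁-1) + (s₂²/n₂)²/(n₂-1)] ≈ 73.82
t = (x̄₁ - x̄₂) / SE = (70.23 - 64.89) / 3.4882 = 5.34 / 3.4882 = 1.531
p-value = 0.1301

Since p-value > α = 0.05, we fail to reject H₀.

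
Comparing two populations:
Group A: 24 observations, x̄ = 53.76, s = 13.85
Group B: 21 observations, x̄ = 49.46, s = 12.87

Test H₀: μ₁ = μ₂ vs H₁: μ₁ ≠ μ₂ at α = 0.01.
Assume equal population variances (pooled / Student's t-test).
Student's two-sample t-test (equal variances):
H₀: μ₁ = μ₂
H₁: μ₁ ≠ μ₂
df = n₁ + n₂ - 2 = 43
Pooled variance s_p² = [(n₁-1)s₁² + (n₂-1)s₂²] / (n₁ + n₂ - 2) = [(23)(13.85²) + (20)(12.87²)] / 43 = 179.6432
SE = √(s_p²(1/n₁ + 1/n₂)) = √(179.6432 × (1/24 + 1/21)) = 4.0049
t = (x̄₁ - x̄₂) / SE = (53.76 - 49.46) / 4.0049 = 4.30 / 4.0049 = 1.074
p-value = 0.2890

Since p-value > α = 0.01, we fail to reject H₀.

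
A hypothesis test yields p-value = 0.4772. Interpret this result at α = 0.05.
Since p = 0.4772 > α = 0.05, fail to reject H₀.
There is insufficient evidence to reject the null hypothesis; the result is not statistically significant at the 0.05 level.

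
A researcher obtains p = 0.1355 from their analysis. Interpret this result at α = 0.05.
Since p = 0.1355 > α = 0.05, fail to reject H₀.
There is insufficient evidence to reject the null hypothesis; the result is not statistically significant at the 0.05 level.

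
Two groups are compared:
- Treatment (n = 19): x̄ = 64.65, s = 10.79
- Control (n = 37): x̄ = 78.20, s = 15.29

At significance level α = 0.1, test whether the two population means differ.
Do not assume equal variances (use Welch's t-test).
Welch's two-sample t-test:
H₀: μ₁ = μ₂
H₁: μ₁ ≠ μ₂
s₁²/n₁ = 10.79²/19 = 6.1276,  s₂²/n₂ = 15.29²/37 = 6.3185
SE = √(s₁²/n₁ + s₂²/n₂) = √(6.1276 + 6.3185) = 3.5279
df (Welch-Satterthwaite) = (s₁²/n₁ + s₂²/n₂)² / [(s₁²/n₁)²/(n₁-1) + (s₂²/n₂)²/(n₂-1)] ≈ 48.48
t = (x̄₁ - x̄₂) / SE = (64.65 - 78.20) / 3.5279 = -13.55 / 3.5279 = -3.841
p-value = 0.0004

Since p-value < α = 0.1, we reject H₀.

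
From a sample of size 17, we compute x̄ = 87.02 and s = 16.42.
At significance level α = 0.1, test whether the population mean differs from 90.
One-sample t-test:
H₀: μ = 90
H₁: μ ≠ 90
df = n - 1 = 16
t = (x̄ - μ₀) / (s/√n) = (87.02 - 90) / (16.42/√17) = -0.748
p-value = 0.4651

Since p-value > α = 0.1, we fail to reject H₀.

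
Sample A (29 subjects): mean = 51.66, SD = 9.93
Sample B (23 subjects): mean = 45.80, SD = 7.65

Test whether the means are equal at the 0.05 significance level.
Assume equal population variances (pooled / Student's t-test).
Student's two-sample t-test (equal variances):
H₀: μ₁ = μ₂
H₁: μ₁ ≠ μ₂
df = n₁ + n₂ - 2 = 50
Pooled variance s_p² = [(n₁-1)s₁² + (n₂-1)s₂²] / (n₁ + n₂ - 2) = [(28)(9.93²) + (22)(7.65²)] / 50 = 80.9686
SE = √(s_p²(1/n₁ + 1/n₂)) = √(80.9686 × (1/29 + 1/23)) = 2.5124
t = (x̄₁ - x̄₂) / SE = (51.66 - 45.80) / 2.5124 = 5.86 / 2.5124 = 2.332
p-value = 0.0237

Since p-value < α = 0.05, we reject H₀.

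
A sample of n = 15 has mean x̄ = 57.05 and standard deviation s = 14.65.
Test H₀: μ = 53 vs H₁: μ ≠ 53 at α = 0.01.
One-sample t-test:
H₀: μ = 53
H₁: μ ≠ 53
df = n - 1 = 14
t = (x̄ - μ₀) / (s/√n) = (57.05 - 53) / (14.65/√15) = 1.071
p-value = 0.3024

Since p-value > α = 0.01, we fail to reject H₀.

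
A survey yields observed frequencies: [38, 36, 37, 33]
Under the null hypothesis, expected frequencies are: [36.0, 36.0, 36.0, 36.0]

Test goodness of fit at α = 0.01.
Chi-square goodness of fit test:
H₀: observed counts match expected distribution
H₁: observed counts differ from expected distribution
df = k - 1 = 3
χ² = Σ(O - E)²/E
   = (38 - 36.0)²/36.0 + (36 - 36.0)²/36.0 + (37 - 36.0)²/36.0 + (33 - 36.0)²/36.0
   = 0.111 + 0.000 + 0.028 + 0.250
   = 0.39
p-value = 0.9425

Since p-value > α = 0.01, we fail to reject H₀.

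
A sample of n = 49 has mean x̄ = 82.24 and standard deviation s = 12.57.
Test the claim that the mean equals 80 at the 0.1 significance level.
One-sample t-test:
H₀: μ = 80
H₁: μ ≠ 80
df = n - 1 = 48
t = (x̄ - μ₀) / (s/√n) = (82.24 - 80) / (12.57/√49) = 1.247
p-value = 0.2183

Since p-value > α = 0.1, we fail to reject H₀.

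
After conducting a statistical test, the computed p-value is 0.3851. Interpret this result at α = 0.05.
Since p = 0.3851 > α = 0.05, fail to reject H₀.
There is insufficient evidence to reject the null hypothesis; the result is not statistically significant at the 0.05 level.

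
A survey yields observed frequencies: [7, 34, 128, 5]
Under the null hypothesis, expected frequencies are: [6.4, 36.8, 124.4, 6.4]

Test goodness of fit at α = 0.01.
Chi-square goodness of fit test:
H₀: observed counts match expected distribution
H₁: observed counts differ from expected distribution
df = k - 1 = 3
χ² = Σ(O - E)²/E
   = (7 - 6.4)²/6.4 + (34 - 36.8)²/36.8 + (128 - 124.4)²/124.4 + (5 - 6.4)²/6.4
   = 0.056 + 0.213 + 0.104 + 0.306
   = 0.68
p-value = 0.8780

Since p-value > α = 0.01, we fail to reject H₀.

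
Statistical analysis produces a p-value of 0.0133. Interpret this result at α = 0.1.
Since p = 0.0133 < α = 0.1, reject H₀.
There is sufficient evidence to reject the null hypothesis; the result is statistically significant at the 0.1 level.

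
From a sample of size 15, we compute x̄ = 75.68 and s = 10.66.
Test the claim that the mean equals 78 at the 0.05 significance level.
One-sample t-test:
H₀: μ = 78
H₁: μ ≠ 78
df = n - 1 = 14
t = (x̄ - μ₀) / (s/√n) = (75.68 - 78) / (10.66/√15) = -0.843
p-value = 0.4135

Since p-value > α = 0.05, we fail to reject H₀.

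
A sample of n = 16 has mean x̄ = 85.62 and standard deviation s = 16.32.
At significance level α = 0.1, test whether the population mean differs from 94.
One-sample t-test:
H₀: μ = 94
H₁: μ ≠ 94
df = n - 1 = 15
t = (x̄ - μ₀) / (s/√n) = (85.62 - 94) / (16.32/√16) = -2.054
p-value = 0.0578

Since p-value < α = 0.1, we reject H₀.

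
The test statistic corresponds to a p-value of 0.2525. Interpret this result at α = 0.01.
Since p = 0.2525 > α = 0.01, fail to reject H₀.
There is insufficient evidence to reject the null hypothesis; the result is not statistically significant at the 0.01 level.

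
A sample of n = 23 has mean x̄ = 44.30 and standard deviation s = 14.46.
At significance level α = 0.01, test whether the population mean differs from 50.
One-sample t-test:
H₀: μ = 50
H₁: μ ≠ 50
df = n - 1 = 22
t = (x̄ - μ₀) / (s/√n) = (44.30 - 50) / (14.46/√23) = -1.890
p-value = 0.0719

Since p-value > α = 0.01, we fail to reject H₀.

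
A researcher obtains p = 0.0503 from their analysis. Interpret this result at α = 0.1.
Since p = 0.0503 < α = 0.1, reject H₀.
There is sufficient evidence to reject the null hypothesis; the result is statistically significant at the 0.1 level.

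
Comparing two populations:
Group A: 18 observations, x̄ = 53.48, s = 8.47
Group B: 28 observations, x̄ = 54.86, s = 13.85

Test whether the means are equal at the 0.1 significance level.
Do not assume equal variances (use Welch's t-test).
Welch's two-sample t-test:
H₀: μ₁ = μ₂
H₁: μ₁ ≠ μ₂
s₁²/n₁ = 8.47²/18 = 3.9856,  s₂²/n₂ = 13.85²/28 = 6.8508
SE = √(s₁²/n₁ + s₂²/n₂) = √(3.9856 + 6.8508) = 3.2919
df (Welch-Satterthwaite) = (s₁²/n₁ + s₂²/n₂)² / [(s₁²/n₁)²/(n₁-1) + (s₂²/n₂)²/(n₂-1)] ≈ 43.94
t = (x̄₁ - x̄₂) / SE = (53.48 - 54.86) / 3.2919 = -1.38 / 3.2919 = -0.419
p-value = 0.6771

Since p-value > α = 0.1, we fail to reject H₀.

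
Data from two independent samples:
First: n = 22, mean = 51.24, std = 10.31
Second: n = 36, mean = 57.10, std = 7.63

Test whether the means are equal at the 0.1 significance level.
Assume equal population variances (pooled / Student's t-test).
Student's two-sample t-test (equal variances):
H₀: μ₁ = μ₂
H₁: μ₁ ≠ μ₂
df = n₁ + n₂ - 2 = 56
Pooled variance s_p² = [(n₁-1)s₁² + (n₂-1)s₂²] / (n₁ + n₂ - 2) = [(21)(10.31²) + (35)(7.63²)] / 56 = 76.2466
SE = √(s_p²(1/n₁ + 1/n₂)) = √(76.2466 × (1/22 + 1/36)) = 2.3630
t = (x̄₁ - x̄₂) / SE = (51.24 - 57.10) / 2.3630 = -5.86 / 2.3630 = -2.480
p-value = 0.0162

Since p-value < α = 0.1, we reject H₀.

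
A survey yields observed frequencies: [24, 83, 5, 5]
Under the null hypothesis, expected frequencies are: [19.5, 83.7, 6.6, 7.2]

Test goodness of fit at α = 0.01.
Chi-square goodness of fit test:
H₀: observed counts match expected distribution
H₁: observed counts differ from expected distribution
df = k - 1 = 3
χ² = Σ(O - E)²/E
   = (24 - 19.5)²/19.5 + (83 - 83.7)²/83.7 + (5 - 6.6)²/6.6 + (5 - 7.2)²/7.2
   = 1.038 + 0.006 + 0.388 + 0.672
   = 2.10
p-value = 0.5510

Since p-value > α = 0.01, we fail to reject H₀.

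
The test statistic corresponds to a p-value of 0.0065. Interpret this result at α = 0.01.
Since p = 0.0065 < α = 0.01, reject H₀.
There is sufficient evidence to reject the null hypothesis; the result is statistically significant at the 0.01 level.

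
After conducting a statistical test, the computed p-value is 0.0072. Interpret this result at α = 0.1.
Since p = 0.0072 < α = 0.1, reject H₀.
There is sufficient evidence to reject the null hypothesis; the result is statistically significant at the 0.1 level.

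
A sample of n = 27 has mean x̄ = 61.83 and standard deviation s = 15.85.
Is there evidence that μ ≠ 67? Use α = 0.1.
One-sample t-test:
H₀: μ = 67
H₁: μ ≠ 67
df = n - 1 = 26
t = (x̄ - μ₀) / (s/√n) = (61.83 - 67) / (15.85/√27) = -1.695
p-value = 0.1020

Since p-value > α = 0.1, we fail to reject H₀.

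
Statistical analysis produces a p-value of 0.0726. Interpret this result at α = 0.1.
Since p = 0.0726 < α = 0.1, reject H₀.
There is sufficient evidence to reject the null hypothesis; the result is statistically significant at the 0.1 level.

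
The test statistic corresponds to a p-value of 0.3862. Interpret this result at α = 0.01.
Since p = 0.3862 > α = 0.01, fail to reject H₀.
There is insufficient evidence to reject the null hypothesis; the result is not statistically significant at the 0.01 level.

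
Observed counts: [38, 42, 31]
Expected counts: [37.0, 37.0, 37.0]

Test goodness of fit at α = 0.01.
Chi-square goodness of fit test:
H₀: observed counts match expected distribution
H₁: observed counts differ from expected distribution
df = k - 1 = 2
χ² = Σ(O - E)²/E
   = (38 - 37.0)²/37.0 + (42 - 37.0)²/37.0 + (31 - 37.0)²/37.0
   = 0.027 + 0.676 + 0.973
   = 1.68
p-value = 0.4326

Since p-value > α = 0.01, we fail to reject H₀.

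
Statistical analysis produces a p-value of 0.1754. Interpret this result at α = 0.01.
Since p = 0.1754 > α = 0.01, fail to reject H₀.
There is insufficient evidence to reject the null hypothesis; the result is not statistically significant at the 0.01 level.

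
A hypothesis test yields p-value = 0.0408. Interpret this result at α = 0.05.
Since p = 0.0408 < α = 0.05, reject H₀.
There is sufficient evidence to reject the null hypothesis; the result is statistically significant at the 0.05 level.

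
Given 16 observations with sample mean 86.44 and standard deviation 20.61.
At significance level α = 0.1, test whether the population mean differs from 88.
One-sample t-test:
H₀: μ = 88
H₁: μ ≠ 88
df = n - 1 = 15
t = (x̄ - μ₀) / (s/√n) = (86.44 - 88) / (20.61/√16) = -0.303
p-value = 0.7662

Since p-value > α = 0.1, we fail to reject H₀.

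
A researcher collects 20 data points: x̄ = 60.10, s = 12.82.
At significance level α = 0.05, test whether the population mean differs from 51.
One-sample t-test:
H₀: μ = 51
H₁: μ ≠ 51
df = n - 1 = 19
t = (x̄ - μ₀) / (s/√n) = (60.10 - 51) / (12.82/√20) = 3.174
p-value = 0.0050

Since p-value < α = 0.05, we reject H₀.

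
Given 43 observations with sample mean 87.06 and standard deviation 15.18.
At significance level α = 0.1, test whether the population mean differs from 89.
One-sample t-test:
H₀: μ = 89
H₁: μ ≠ 89
df = n - 1 = 42
t = (x̄ - μ₀) / (s/√n) = (87.06 - 89) / (15.18/√43) = -0.838
p-value = 0.4068

Since p-value > α = 0.1, we fail to reject H₀.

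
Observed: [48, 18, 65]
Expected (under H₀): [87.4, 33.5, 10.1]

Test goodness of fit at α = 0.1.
Chi-square goodness of fit test:
H₀: observed counts match expected distribution
H₁: observed counts differ from expected distribution
df = k - 1 = 2
χ² = Σ(O - E)²/E
   = (48 - 87.4)²/87.4 + (18 - 33.5)²/33.5 + (65 - 10.1)²/10.1
   = 17.762 + 7.172 + 298.417
   = 323.35
p-value < 0.0001

Since p-value < α = 0.1, we reject H₀.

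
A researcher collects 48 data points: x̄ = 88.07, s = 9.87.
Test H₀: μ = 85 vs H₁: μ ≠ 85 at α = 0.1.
One-sample t-test:
H₀: μ = 85
H₁: μ ≠ 85
df = n - 1 = 47
t = (x̄ - μ₀) / (s/√n) = (88.07 - 85) / (9.87/√48) = 2.155
p-value = 0.0363

Since p-value < α = 0.1, we reject H₀.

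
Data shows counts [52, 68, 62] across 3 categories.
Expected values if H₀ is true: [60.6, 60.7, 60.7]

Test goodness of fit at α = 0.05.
Chi-square goodness of fit test:
H₀: observed counts match expected distribution
H₁: observed counts differ from expected distribution
df = k - 1 = 2
χ² = Σ(O - E)²/E
   = (52 - 60.6)²/60.6 + (68 - 60.7)²/60.7 + (62 - 60.7)²/60.7
   = 1.220 + 0.878 + 0.028
   = 2.13
p-value = 0.3454

Since p-value > α = 0.05, we fail to reject H₀.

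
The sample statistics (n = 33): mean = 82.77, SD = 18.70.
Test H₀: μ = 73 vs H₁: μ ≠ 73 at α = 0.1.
One-sample t-test:
H₀: μ = 73
H₁: μ ≠ 73
df = n - 1 = 32
t = (x̄ - μ₀) / (s/√n) = (82.77 - 73) / (18.70/√33) = 3.001
p-value = 0.0052

Since p-value < α = 0.1, we reject H₀.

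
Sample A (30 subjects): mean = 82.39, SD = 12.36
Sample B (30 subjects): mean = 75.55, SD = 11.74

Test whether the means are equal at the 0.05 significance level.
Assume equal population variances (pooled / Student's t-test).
Student's two-sample t-test (equal variances):
H₀: μ₁ = μ₂
H₁: μ₁ ≠ μ₂
df = n₁ + n₂ - 2 = 58
Pooled variance s_p² = [(n₁-1)s₁² + (n₂-1)s₂²] / (n₁ + n₂ - 2) = [(29)(12.36²) + (29)(11.74²)] / 58 = 145.2986
SE = √(s_p²(1/n₁ + 1/n₂)) = √(145.2986 × (1/30 + 1/30)) = 3.1123
t = (x̄₁ - x̄₂) / SE = (82.39 - 75.55) / 3.1123 = 6.84 / 3.1123 = 2.198
p-value = 0.0320

Since p-value < α = 0.05, we reject H₀.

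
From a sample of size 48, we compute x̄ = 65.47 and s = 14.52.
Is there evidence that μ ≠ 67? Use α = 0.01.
One-sample t-test:
H₀: μ = 67
H₁: μ ≠ 67
df = n - 1 = 47
t = (x̄ - μ₀) / (s/√n) = (65.47 - 67) / (14.52/√48) = -0.730
p-value = 0.4690

Since p-value > α = 0.01, we fail to reject H₀.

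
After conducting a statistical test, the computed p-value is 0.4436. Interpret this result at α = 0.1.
Since p = 0.4436 > α = 0.1, fail to reject H₀.
There is insufficient evidence to reject the null hypothesis; the result is not statistically significant at the 0.1 level.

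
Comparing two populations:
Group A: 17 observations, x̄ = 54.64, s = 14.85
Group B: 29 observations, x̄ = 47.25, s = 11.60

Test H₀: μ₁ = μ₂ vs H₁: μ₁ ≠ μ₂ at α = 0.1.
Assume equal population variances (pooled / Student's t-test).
Student's two-sample t-test (equal variances):
H₀: μ₁ = μ₂
H₁: μ₁ ≠ μ₂
df = n₁ + n₂ - 2 = 44
Pooled variance s_p² = [(n₁-1)s₁² + (n₂-1)s₂²] / (n₁ + n₂ - 2) = [(16)(14.85²) + (28)(11.60²)] / 44 = 165.8191
SE = √(s_p²(1/n₁ + 1/n₂)) = √(165.8191 × (1/17 + 1/29)) = 3.9334
t = (x̄₁ - x̄₂) / SE = (54.64 - 47.25) / 3.9334 = 7.39 / 3.9334 = 1.879
p-value = 0.0669

Since p-value < α = 0.1, we reject H₀.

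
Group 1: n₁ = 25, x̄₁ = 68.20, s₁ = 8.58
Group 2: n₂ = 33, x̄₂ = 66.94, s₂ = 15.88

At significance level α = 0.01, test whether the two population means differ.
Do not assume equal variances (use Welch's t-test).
Welch's two-sample t-test:
H₀: μ₁ = μ₂
H₁: μ₁ ≠ μ₂
s₁²/n₁ = 8.58²/25 = 2.9447,  s₂²/n₂ = 15.88²/33 = 7.6416
SE = √(s₁²/n₁ + s₂²/n₂) = √(2.9447 + 7.6416) = 3.2537
df (Welch-Satterthwaite) = (s₁²/n₁ + s₂²/n₂)² / [(s₁²/n₁)²/(n₁-1) + (s₂²/n₂)²/(n₂-1)] ≈ 51.26
t = (x̄₁ - x̄₂) / SE = (68.20 - 66.94) / 3.2537 = 1.26 / 3.2537 = 0.387
p-value = 0.7002

Since p-value > α = 0.01, we fail to reject H₀.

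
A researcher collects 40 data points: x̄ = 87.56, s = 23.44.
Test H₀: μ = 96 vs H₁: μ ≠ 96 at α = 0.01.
One-sample t-test:
H₀: μ = 96
H₁: μ ≠ 96
df = n - 1 = 39
t = (x̄ - μ₀) / (s/√n) = (87.56 - 96) / (23.44/√40) = -2.277
p-value = 0.0283

Since p-value > α = 0.01, we fail to reject H₀.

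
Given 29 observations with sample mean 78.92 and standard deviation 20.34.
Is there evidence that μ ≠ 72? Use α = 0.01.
One-sample t-test:
H₀: μ = 72
H₁: μ ≠ 72
df = n - 1 = 28
t = (x̄ - μ₀) / (s/√n) = (78.92 - 72) / (20.34/√29) = 1.832
p-value = 0.0776

Since p-value > α = 0.01, we fail to reject H₀.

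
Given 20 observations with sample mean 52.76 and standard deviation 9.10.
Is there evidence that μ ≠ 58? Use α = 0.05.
One-sample t-test:
H₀: μ = 58
H₁: μ ≠ 58
df = n - 1 = 19
t = (x̄ - μ₀) / (s/√n) = (52.76 - 58) / (9.10/√20) = -2.575
p-value = 0.0185

Since p-value < α = 0.05, we reject H₀.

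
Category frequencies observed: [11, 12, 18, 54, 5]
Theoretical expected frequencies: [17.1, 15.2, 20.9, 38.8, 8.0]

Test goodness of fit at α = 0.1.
Chi-square goodness of fit test:
H₀: observed counts match expected distribution
H₁: observed counts differ from expected distribution
df = k - 1 = 4
χ² = Σ(O - E)²/E
   = (11 - 17.1)²/17.1 + (12 - 15.2)²/15.2 + (18 - 20.9)²/20.9 + (54 - 38.8)²/38.8 + (5 - 8.0)²/8.0
   = 2.176 + 0.674 + 0.402 + 5.955 + 1.125
   = 10.33
p-value = 0.0352

Since p-value < α = 0.1, we reject H₀.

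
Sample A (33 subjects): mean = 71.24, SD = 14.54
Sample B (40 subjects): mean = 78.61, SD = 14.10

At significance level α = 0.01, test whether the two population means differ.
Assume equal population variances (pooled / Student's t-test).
Student's two-sample t-test (equal variances):
H₀: μ₁ = μ₂
H₁: μ₁ ≠ μ₂
df = n₁ + n₂ - 2 = 71
Pooled variance s_p² = [(n₁-1)s₁² + (n₂-1)s₂²] / (n₁ + n₂ - 2) = [(32)(14.54²) + (39)(14.10²)] / 71 = 204.4896
SE = √(s_p²(1/n₁ + 1/n₂)) = √(204.4896 × (1/33 + 1/40)) = 3.3629
t = (x̄₁ - x̄₂) / SE = (71.24 - 78.61) / 3.3629 = -7.37 / 3.3629 = -2.192
p-value = 0.0317

Since p-value > α = 0.01, we fail to reject H₀.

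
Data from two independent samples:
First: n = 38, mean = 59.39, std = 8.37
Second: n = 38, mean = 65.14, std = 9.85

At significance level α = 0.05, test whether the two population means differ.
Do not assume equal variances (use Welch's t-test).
Welch's two-sample t-test:
H₀: μ₁ = μ₂
H₁: μ₁ ≠ μ₂
s₁²/n₁ = 8.37²/38 = 1.8436,  s₂²/n₂ = 9.85²/38 = 2.5532
SE = √(s₁²/n₁ + s₂²/n₂) = √(1.8436 + 2.5532) = 2.0969
df (Welch-Satterthwaite) = (s₁²/n₁ + s₂²/n₂)² / [(s₁²/n₁)²/(n₁-1) + (s₂²/n₂)²/(n₂-1)] ≈ 72.12
t = (x̄₁ - x̄₂) / SE = (59.39 - 65.14) / 2.0969 = -5.75 / 2.0969 = -2.742
p-value = 0.0077

Since p-value < α = 0.05, we reject H₀.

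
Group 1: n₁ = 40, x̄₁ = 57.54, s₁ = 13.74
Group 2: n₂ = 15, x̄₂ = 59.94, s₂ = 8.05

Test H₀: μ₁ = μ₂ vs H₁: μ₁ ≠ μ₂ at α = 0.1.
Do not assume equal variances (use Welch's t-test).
Welch's two-sample t-test:
H₀: μ₁ = μ₂
H₁: μ₁ ≠ μ₂
s₁²/n₁ = 13.74²/40 = 4.7197,  s₂²/n₂ = 8.05²/15 = 4.3202
SE = √(s₁²/n₁ + s₂²/n₂) = √(4.7197 + 4.3202) = 3.0066
df (Welch-Satterthwaite) = (s₁²/n₁ + s₂²/n₂)² / [(s₁²/n₁)²/(n₁-1) + (s₂²/n₂)²/(n₂-1)] ≈ 42.91
t = (x̄₁ - x̄₂) / SE = (57.54 - 59.94) / 3.0066 = -2.40 / 3.0066 = -0.798
p-value = 0.4291

Since p-value > α = 0.1, we fail to reject H₀.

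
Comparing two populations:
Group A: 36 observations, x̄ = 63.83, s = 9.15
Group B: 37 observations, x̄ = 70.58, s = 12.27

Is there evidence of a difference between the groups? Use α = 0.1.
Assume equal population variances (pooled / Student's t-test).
Student's two-sample t-test (equal variances):
H₀: μ₁ = μ₂
H₁: μ₁ ≠ μ₂
df = n₁ + n₂ - 2 = 71
Pooled variance s_p² = [(n₁-1)s₁² + (n₂-1)s₂²] / (n₁ + n₂ - 2) = [(35)(9.15²) + (36)(12.27²)] / 71 = 117.6083
SE = √(s_p²(1/n₁ + 1/n₂)) = √(117.6083 × (1/36 + 1/37)) = 2.5388
t = (x̄₁ - x̄₂) / SE = (63.83 - 70.58) / 2.5388 = -6.75 / 2.5388 = -2.659
p-value = 0.0097

Since p-value < α = 0.1, we reject H₀.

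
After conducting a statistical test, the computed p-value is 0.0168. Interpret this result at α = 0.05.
Since p = 0.0168 < α = 0.05, reject H₀.
There is sufficient evidence to reject the null hypothesis; the result is statistically significant at the 0.05 level.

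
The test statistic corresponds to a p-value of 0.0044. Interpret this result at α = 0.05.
Since p = 0.0044 < α = 0.05, reject H₀.
There is sufficient evidence to reject the null hypothesis; the result is statistically significant at the 0.05 level.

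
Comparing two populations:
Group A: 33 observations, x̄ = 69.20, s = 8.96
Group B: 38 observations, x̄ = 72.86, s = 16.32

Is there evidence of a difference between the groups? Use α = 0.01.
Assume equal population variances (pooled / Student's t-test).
Student's two-sample t-test (equal variances):
H₀: μ₁ = μ₂
H₁: μ₁ ≠ μ₂
df = n₁ + n₂ - 2 = 69
Pooled variance s_p² = [(n₁-1)s₁² + (n₂-1)s₂²] / (n₁ + n₂ - 2) = [(32)(8.96²) + (37)(16.32²)] / 69 = 180.0533
SE = √(s_p²(1/n₁ + 1/n₂)) = √(180.0533 × (1/33 + 1/38)) = 3.1929
t = (x̄₁ - x̄₂) / SE = (69.20 - 72.86) / 3.1929 = -3.66 / 3.1929 = -1.146
p-value = 0.2556

Since p-value > α = 0.01, we fail to reject H₀.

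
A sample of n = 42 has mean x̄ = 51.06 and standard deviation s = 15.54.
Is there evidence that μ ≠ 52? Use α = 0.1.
One-sample t-test:
H₀: μ = 52
H₁: μ ≠ 52
df = n - 1 = 41
t = (x̄ - μ₀) / (s/√n) = (51.06 - 52) / (15.54/√42) = -0.392
p-value = 0.6971

Since p-value > α = 0.1, we fail to reject H₀.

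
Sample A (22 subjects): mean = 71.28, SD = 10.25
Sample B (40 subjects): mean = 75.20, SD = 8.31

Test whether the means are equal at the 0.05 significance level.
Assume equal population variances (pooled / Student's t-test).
Student's two-sample t-test (equal variances):
H₀: μ₁ = μ₂
H₁: μ₁ ≠ μ₂
df = n₁ + n₂ - 2 = 60
Pooled variance s_p² = [(n₁-1)s₁² + (n₂-1)s₂²] / (n₁ + n₂ - 2) = [(21)(10.25²) + (39)(8.31²)] / 60 = 81.6583
SE = √(s_p²(1/n₁ + 1/n₂)) = √(81.6583 × (1/22 + 1/40)) = 2.3986
t = (x̄₁ - x̄₂) / SE = (71.28 - 75.20) / 2.3986 = -3.92 / 2.3986 = -1.634
p-value = 0.1074

Since p-value > α = 0.05, we fail to reject H₀.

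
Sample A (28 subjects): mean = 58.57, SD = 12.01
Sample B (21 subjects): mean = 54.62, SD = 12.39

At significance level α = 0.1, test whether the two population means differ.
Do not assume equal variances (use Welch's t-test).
Welch's two-sample t-test:
H₀: μ₁ = μ₂
H₁: μ₁ ≠ μ₂
s₁²/n₁ = 12.01²/28 = 5.1514,  s₂²/n₂ = 12.39²/21 = 7.3101
SE = √(s₁²/n₁ + s₂²/n₂) = √(5.1514 + 7.3101) = 3.5301
df (Welch-Satterthwaite) = (s₁²/n₁ + s₂²/n₂)² / [(s₁²/n₁)²/(n₁-1) + (s₂²/n₂)²/(n₂-1)] ≈ 42.49
t = (x̄₁ - x̄₂) / SE = (58.57 - 54.62) / 3.5301 = 3.95 / 3.5301 = 1.119
p-value = 0.2694

Since p-value > α = 0.1, we fail to reject H₀.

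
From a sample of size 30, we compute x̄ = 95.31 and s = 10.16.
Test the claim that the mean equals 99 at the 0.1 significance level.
One-sample t-test:
H₀: μ = 99
H₁: μ ≠ 99
df = n - 1 = 29
t = (x̄ - μ₀) / (s/√n) = (95.31 - 99) / (10.16/√30) = -1.989
p-value = 0.0562

Since p-value < α = 0.1, we reject H₀.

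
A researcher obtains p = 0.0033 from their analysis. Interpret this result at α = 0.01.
Since p = 0.0033 < α = 0.01, reject H₀.
There is sufficient evidence to reject the null hypothesis; the result is statistically significant at the 0.01 level.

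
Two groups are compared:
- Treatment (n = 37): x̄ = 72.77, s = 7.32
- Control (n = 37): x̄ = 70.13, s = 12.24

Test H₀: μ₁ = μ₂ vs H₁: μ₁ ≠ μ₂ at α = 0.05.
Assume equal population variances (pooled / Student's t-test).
Student's two-sample t-test (equal variances):
H₀: μ₁ = μ₂
H₁: μ₁ ≠ μ₂
df = n₁ + n₂ - 2 = 72
Pooled variance s_p² = [(n₁-1)s₁² + (n₂-1)s₂²] / (n₁ + n₂ - 2) = [(36)(7.32²) + (36)(12.24²)] / 72 = 101.7000
SE = √(s_p²(1/n₁ + 1/n₂)) = √(101.7000 × (1/37 + 1/37)) = 2.3446
t = (x̄₁ - x̄₂) / SE = (72.77 - 70.13) / 2.3446 = 2.64 / 2.3446 = 1.126
p-value = 0.2639

Since p-value > α = 0.05, we fail to reject H₀.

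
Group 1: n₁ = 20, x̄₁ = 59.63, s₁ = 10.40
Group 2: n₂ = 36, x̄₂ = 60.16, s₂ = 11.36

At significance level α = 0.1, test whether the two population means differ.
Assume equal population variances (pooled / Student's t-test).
Student's two-sample t-test (equal variances):
H₀: μ₁ = μ₂
H₁: μ₁ ≠ μ₂
df = n₁ + n₂ - 2 = 54
Pooled variance s_p² = [(n₁-1)s₁² + (n₂-1)s₂²] / (n₁ + n₂ - 2) = [(19)(10.40²) + (35)(11.36²)] / 54 = 121.6996
SE = √(s_p²(1/n₁ + 1/n₂)) = √(121.6996 × (1/20 + 1/36)) = 3.0766
t = (x̄₁ - x̄₂) / SE = (59.63 - 60.16) / 3.0766 = -0.53 / 3.0766 = -0.172
p-value = 0.8639

Since p-value > α = 0.1, we fail to reject H₀.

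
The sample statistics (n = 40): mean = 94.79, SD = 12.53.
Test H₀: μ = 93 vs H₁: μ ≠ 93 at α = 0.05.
One-sample t-test:
H₀: μ = 93
H₁: μ ≠ 93
df = n - 1 = 39
t = (x̄ - μ₀) / (s/√n) = (94.79 - 93) / (12.53/√40) = 0.904
p-value = 0.3718

Since p-value > α = 0.05, we fail to reject H₀.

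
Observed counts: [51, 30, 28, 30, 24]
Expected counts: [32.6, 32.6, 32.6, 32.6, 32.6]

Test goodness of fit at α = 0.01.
Chi-square goodness of fit test:
H₀: observed counts match expected distribution
H₁: observed counts differ from expected distribution
df = k - 1 = 4
χ² = Σ(O - E)²/E
   = (51 - 32.6)²/32.6 + (30 - 32.6)²/32.6 + (28 - 32.6)²/32.6 + (30 - 32.6)²/32.6 + (24 - 32.6)²/32.6
   = 10.385 + 0.207 + 0.649 + 0.207 + 2.269
   = 13.72
p-value = 0.0083

Since p-value < α = 0.01, we reject H₀.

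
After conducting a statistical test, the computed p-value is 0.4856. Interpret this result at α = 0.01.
Since p = 0.4856 > α = 0.01, fail to reject H₀.
There is insufficient evidence to reject the null hypothesis; the result is not statistically significant at the 0.01 level.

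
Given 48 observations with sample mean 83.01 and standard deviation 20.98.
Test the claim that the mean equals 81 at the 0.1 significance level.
One-sample t-test:
H₀: μ = 81
H₁: μ ≠ 81
df = n - 1 = 47
t = (x̄ - μ₀) / (s/√n) = (83.01 - 81) / (20.98/√48) = 0.664
p-value = 0.5101

Since p-value > α = 0.1, we fail to reject H₀.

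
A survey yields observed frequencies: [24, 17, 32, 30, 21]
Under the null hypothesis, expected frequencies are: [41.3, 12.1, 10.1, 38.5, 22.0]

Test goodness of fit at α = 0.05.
Chi-square goodness of fit test:
H₀: observed counts match expected distribution
H₁: observed counts differ from expected distribution
df = k - 1 = 4
χ² = Σ(O - E)²/E
   = (24 - 41.3)²/41.3 + (17 - 12.1)²/12.1 + (32 - 10.1)²/10.1 + (30 - 38.5)²/38.5 + (21 - 22.0)²/22.0
   = 7.247 + 1.984 + 47.486 + 1.877 + 0.045
   = 58.64
p-value < 0.0001

Since p-value < α = 0.05, we reject H₀.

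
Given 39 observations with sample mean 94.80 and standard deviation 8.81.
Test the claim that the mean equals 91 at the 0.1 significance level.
One-sample t-test:
H₀: μ = 91
H₁: μ ≠ 91
df = n - 1 = 38
t = (x̄ - μ₀) / (s/√n) = (94.80 - 91) / (8.81/√39) = 2.694
p-value = 0.0105

Since p-value < α = 0.1, we reject H₀.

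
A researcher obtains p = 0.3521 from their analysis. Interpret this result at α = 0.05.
Since p = 0.3521 > α = 0.05, fail to reject H₀.
There is insufficient evidence to reject the null hypothesis; the result is not statistically significant at the 0.05 level.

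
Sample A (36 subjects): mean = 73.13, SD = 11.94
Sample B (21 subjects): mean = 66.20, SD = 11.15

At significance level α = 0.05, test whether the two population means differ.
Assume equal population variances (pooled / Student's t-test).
Student's two-sample t-test (equal variances):
H₀: μ₁ = μ₂
H₁: μ₁ ≠ μ₂
df = n₁ + n₂ - 2 = 55
Pooled variance s_p² = [(n₁-1)s₁² + (n₂-1)s₂²] / (n₁ + n₂ - 2) = [(35)(11.94²) + (20)(11.15²)] / 55 = 135.9305
SE = √(s_p²(1/n₁ + 1/n₂)) = √(135.9305 × (1/36 + 1/21)) = 3.2014
t = (x̄₁ - x̄₂) / SE = (73.13 - 66.20) / 3.2014 = 6.93 / 3.2014 = 2.165
p-value = 0.0348

Since p-value < α = 0.05, we reject H₀.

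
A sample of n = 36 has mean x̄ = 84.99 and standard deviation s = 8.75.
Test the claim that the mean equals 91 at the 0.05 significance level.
One-sample t-test:
H₀: μ = 91
H₁: μ ≠ 91
df = n - 1 = 35
t = (x̄ - μ₀) / (s/√n) = (84.99 - 91) / (8.75/√36) = -4.121
p-value = 0.0002

Since p-value < α = 0.05, we reject H₀.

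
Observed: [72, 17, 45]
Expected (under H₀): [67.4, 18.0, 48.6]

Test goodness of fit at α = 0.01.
Chi-square goodness of fit test:
H₀: observed counts match expected distribution
H₁: observed counts differ from expected distribution
df = k - 1 = 2
χ² = Σ(O - E)²/E
   = (72 - 67.4)²/67.4 + (17 - 18.0)²/18.0 + (45 - 48.6)²/48.6
   = 0.314 + 0.056 + 0.267
   = 0.64
p-value = 0.7275

Since p-value > α = 0.01, we fail to reject H₀.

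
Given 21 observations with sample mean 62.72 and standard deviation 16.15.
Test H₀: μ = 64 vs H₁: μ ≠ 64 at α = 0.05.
One-sample t-test:
H₀: μ = 64
H₁: μ ≠ 64
df = n - 1 = 20
t = (x̄ - μ₀) / (s/√n) = (62.72 - 64) / (16.15/√21) = -0.363
p-value = 0.7203

Since p-value > α = 0.05, we fail to reject H₀.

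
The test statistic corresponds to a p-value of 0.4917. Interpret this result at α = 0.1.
Since p = 0.4917 > α = 0.1, fail to reject H₀.
There is insufficient evidence to reject the null hypothesis; the result is not statistically significant at the 0.1 level.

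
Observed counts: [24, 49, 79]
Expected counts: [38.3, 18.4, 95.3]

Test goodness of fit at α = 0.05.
Chi-square goodness of fit test:
H₀: observed counts match expected distribution
H₁: observed counts differ from expected distribution
df = k - 1 = 2
χ² = Σ(O - E)²/E
   = (24 - 38.3)²/38.3 + (49 - 18.4)²/18.4 + (79 - 95.3)²/95.3
   = 5.339 + 50.889 + 2.788
   = 59.02
p-value < 0.0001

Since p-value < α = 0.05, we reject H₀.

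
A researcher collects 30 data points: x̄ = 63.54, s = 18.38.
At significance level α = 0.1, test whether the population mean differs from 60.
One-sample t-test:
H₀: μ = 60
H₁: μ ≠ 60
df = n - 1 = 29
t = (x̄ - μ₀) / (s/√n) = (63.54 - 60) / (18.38/√30) = 1.055
p-value = 0.3002

Since p-value > α = 0.1, we fail to reject H₀.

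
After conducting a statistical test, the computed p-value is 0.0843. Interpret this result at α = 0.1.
Since p = 0.0843 < α = 0.1, reject H₀.
There is sufficient evidence to reject the null hypothesis; the result is statistically significant at the 0.1 level.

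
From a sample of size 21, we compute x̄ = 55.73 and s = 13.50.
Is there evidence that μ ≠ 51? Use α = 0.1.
One-sample t-test:
H₀: μ = 51
H₁: μ ≠ 51
df = n - 1 = 20
t = (x̄ - μ₀) / (s/√n) = (55.73 - 51) / (13.50/√21) = 1.606
p-value = 0.1240

Since p-value > α = 0.1, we fail to reject H₀.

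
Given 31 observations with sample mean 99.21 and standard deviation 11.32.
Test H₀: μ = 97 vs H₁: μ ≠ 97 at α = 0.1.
One-sample t-test:
H₀: μ = 97
H₁: μ ≠ 97
df = n - 1 = 30
t = (x̄ - μ₀) / (s/√n) = (99.21 - 97) / (11.32/√31) = 1.087
p-value = 0.2857

Since p-value > α = 0.1, we fail to reject H₀.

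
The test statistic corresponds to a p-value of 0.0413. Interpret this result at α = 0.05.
Since p = 0.0413 < α = 0.05, reject H₀.
There is sufficient evidence to reject the null hypothesis; the result is statistically significant at the 0.05 level.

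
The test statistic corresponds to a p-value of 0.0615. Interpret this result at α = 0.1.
Since p = 0.0615 < α = 0.1, reject H₀.
There is sufficient evidence to reject the null hypothesis; the result is statistically significant at the 0.1 level.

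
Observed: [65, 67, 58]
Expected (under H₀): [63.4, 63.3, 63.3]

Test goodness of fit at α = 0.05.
Chi-square goodness of fit test:
H₀: observed counts match expected distribution
H₁: observed counts differ from expected distribution
df = k - 1 = 2
χ² = Σ(O - E)²/E
   = (65 - 63.4)²/63.4 + (67 - 63.3)²/63.3 + (58 - 63.3)²/63.3
   = 0.040 + 0.216 + 0.444
   = 0.70
p-value = 0.7045

Since p-value > α = 0.05, we fail to reject H₀.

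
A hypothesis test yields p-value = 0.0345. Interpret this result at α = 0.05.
Since p = 0.0345 < α = 0.05, reject H₀.
There is sufficient evidence to reject the null hypothesis; the result is statistically significant at the 0.05 level.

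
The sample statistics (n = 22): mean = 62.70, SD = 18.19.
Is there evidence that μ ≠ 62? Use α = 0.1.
One-sample t-test:
H₀: μ = 62
H₁: μ ≠ 62
df = n - 1 = 21
t = (x̄ - μ₀) / (s/√n) = (62.70 - 62) / (18.19/√22) = 0.180
p-value = 0.8585

Since p-value > α = 0.1, we fail to reject H₀.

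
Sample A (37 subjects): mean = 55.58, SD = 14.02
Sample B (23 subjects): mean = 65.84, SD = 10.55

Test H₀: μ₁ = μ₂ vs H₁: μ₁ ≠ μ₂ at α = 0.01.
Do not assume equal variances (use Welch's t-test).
Welch's two-sample t-test:
H₀: μ₁ = μ₂
H₁: μ₁ ≠ μ₂
s₁²/n₁ = 14.02²/37 = 5.3124,  s₂²/n₂ = 10.55²/23 = 4.8392
SE = √(s₁²/n₁ + s₂²/n₂) = √(5.3124 + 4.8392) = 3.1862
df (Welch-Satterthwaite) = (s₁²/n₁ + s₂²/n₂)² / [(s₁²/n₁)²/(n₁-1) + (s₂²/n₂)²/(n₂-1)] ≈ 55.75
t = (x̄₁ - x̄₂) / SE = (55.58 - 65.84) / 3.1862 = -10.26 / 3.1862 = -3.220
p-value = 0.0021

Since p-value < α = 0.01, we reject H₀.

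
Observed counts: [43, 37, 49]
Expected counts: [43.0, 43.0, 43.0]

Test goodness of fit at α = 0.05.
Chi-square goodness of fit test:
H₀: observed counts match expected distribution
H₁: observed counts differ from expected distribution
df = k - 1 = 2
χ² = Σ(O - E)²/E
   = (43 - 43.0)²/43.0 + (37 - 43.0)²/43.0 + (49 - 43.0)²/43.0
   = 0.000 + 0.837 + 0.837
   = 1.67
p-value = 0.4329

Since p-value > α = 0.05, we fail to reject H₀.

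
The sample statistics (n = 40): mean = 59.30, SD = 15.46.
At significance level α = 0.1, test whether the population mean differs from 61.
One-sample t-test:
H₀: μ = 61
H₁: μ ≠ 61
df = n - 1 = 39
t = (x̄ - μ₀) / (s/√n) = (59.30 - 61) / (15.46/√40) = -0.695
p-value = 0.4909

Since p-value > α = 0.1, we fail to reject H₀.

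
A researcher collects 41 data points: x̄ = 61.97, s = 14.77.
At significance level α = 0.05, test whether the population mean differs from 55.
One-sample t-test:
H₀: μ = 55
H₁: μ ≠ 55
df = n - 1 = 40
t = (x̄ - μ₀) / (s/√n) = (61.97 - 55) / (14.77/√41) = 3.022
p-value = 0.0044

Since p-value < α = 0.05, we reject H₀.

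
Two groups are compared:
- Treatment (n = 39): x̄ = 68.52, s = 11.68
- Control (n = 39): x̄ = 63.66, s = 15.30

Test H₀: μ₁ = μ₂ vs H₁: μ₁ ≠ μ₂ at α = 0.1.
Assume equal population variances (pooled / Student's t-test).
Student's two-sample t-test (equal variances):
H₀: μ₁ = μ₂
H₁: μ₁ ≠ μ₂
df = n₁ + n₂ - 2 = 76
Pooled variance s_p² = [(n₁-1)s₁² + (n₂-1)s₂²] / (n₁ + n₂ - 2) = [(38)(11.68²) + (38)(15.30²)] / 76 = 185.2562
SE = √(s_p²(1/n₁ + 1/n₂)) = √(185.2562 × (1/39 + 1/39)) = 3.0823
t = (x̄₁ - x̄₂) / SE = (68.52 - 63.66) / 3.0823 = 4.86 / 3.0823 = 1.577
p-value = 0.1190

Since p-value > α = 0.1, we fail to reject H₀.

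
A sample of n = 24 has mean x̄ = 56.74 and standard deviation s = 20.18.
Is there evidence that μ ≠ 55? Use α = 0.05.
One-sample t-test:
H₀: μ = 55
H₁: μ ≠ 55
df = n - 1 = 23
t = (x̄ - μ₀) / (s/√n) = (56.74 - 55) / (20.18/√24) = 0.422
p-value = 0.6766

Since p-value > α = 0.05, we fail to reject H₀.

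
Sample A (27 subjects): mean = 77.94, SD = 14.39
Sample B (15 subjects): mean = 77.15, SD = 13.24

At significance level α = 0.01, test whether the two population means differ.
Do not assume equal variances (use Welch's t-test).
Welch's two-sample t-test:
H₀: μ₁ = μ₂
H₁: μ₁ ≠ μ₂
s₁²/n₁ = 14.39²/27 = 7.6693,  s₂²/n₂ = 13.24²/15 = 11.6865
SE = √(s₁²/n₁ + s₂²/n₂) = √(7.6693 + 11.6865) = 4.3995
df (Welch-Satterthwaite) = (s₁²/n₁ + s₂²/n₂)² / [(s₁²/n₁)²/(n₁-1) + (s₂²/n₂)²/(n₂-1)] ≈ 31.18
t = (x̄₁ - x̄₂) / SE = (77.94 - 77.15) / 4.3995 = 0.79 / 4.3995 = 0.180
p-value = 0.8587

Since p-value > α = 0.01, we fail to reject H₀.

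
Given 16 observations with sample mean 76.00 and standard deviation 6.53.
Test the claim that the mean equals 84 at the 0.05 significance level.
One-sample t-test:
H₀: μ = 84
H₁: μ ≠ 84
df = n - 1 = 15
t = (x̄ - μ₀) / (s/√n) = (76.00 - 84) / (6.53/√16) = -4.900
p-value = 0.0002

Since p-value < α = 0.05, we reject H₀.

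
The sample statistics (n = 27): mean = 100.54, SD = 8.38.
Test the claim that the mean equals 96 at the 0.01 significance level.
One-sample t-test:
H₀: μ = 96
H₁: μ ≠ 96
df = n - 1 = 26
t = (x̄ - μ₀) / (s/√n) = (100.54 - 96) / (8.38/√27) = 2.815
p-value = 0.0092

Since p-value < α = 0.01, we reject H₀.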